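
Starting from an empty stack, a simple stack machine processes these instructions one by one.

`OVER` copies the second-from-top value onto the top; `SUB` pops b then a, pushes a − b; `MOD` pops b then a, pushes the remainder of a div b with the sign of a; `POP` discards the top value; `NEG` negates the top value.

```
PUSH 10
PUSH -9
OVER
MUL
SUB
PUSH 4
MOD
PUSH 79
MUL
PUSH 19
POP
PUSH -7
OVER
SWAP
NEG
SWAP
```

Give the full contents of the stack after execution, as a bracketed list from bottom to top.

[0, 7, 0]

PUSH 10 : [10]
PUSH -9 : [10, -9]
OVER    : [10, -9, 10]
MUL     : [10, -90]
SUB     : [100]
PUSH 4  : [100, 4]
MOD     : [0]
PUSH 79 : [0, 79]
MUL     : [0]
PUSH 19 : [0, 19]
POP     : [0]
PUSH -7 : [0, -7]
OVER    : [0, -7, 0]
SWAP    : [0, 0, -7]
NEG     : [0, 0, 7]
SWAP    : [0, 7, 0]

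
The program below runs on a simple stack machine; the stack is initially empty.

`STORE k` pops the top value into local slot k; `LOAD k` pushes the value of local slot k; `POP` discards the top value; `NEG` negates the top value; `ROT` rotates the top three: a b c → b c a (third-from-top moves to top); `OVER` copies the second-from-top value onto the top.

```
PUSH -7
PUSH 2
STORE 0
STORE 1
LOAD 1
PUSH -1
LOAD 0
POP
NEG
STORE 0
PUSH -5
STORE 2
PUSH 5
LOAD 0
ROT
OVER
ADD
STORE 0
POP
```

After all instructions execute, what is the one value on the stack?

PUSH -7 → -7
PUSH 2  → -7 2
STORE 0 → -7
STORE 1 → (empty)
LOAD 1  → -7
PUSH -1 → -7 -1
LOAD 0  → -7 -1 2
POP     → -7 -1
NEG     → -7 1
STORE 0 → -7
PUSH -5 → -7 -5
STORE 2 → -7
PUSH 5  → -7 5
LOAD 0  → -7 5 1
ROT     → 5 1 -7
OVER    → 5 1 -7 1
ADD     → 5 1 -6
STORE 0 → 5 1
POP     → 5

5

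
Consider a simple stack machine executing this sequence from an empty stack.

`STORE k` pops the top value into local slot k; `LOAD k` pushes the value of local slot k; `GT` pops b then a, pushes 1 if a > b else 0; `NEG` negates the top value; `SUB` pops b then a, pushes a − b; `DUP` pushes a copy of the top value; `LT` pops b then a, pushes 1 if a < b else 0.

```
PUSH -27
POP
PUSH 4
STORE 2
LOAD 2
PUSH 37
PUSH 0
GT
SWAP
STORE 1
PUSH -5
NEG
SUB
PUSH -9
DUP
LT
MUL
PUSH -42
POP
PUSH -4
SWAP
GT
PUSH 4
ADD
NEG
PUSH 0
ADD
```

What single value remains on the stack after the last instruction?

PUSH -27 → [-27]
POP      → []
PUSH 4   → [4]
STORE 2  → []
LOAD 2   → [4]
PUSH 37  → [4, 37]
PUSH 0   → [4, 37, 0]
GT       → [4, 1]
SWAP     → [1, 4]
STORE 1  → [1]
PUSH -5  → [1, -5]
NEG      → [1, 5]
SUB      → [-4]
PUSH -9  → [-4, -9]
DUP      → [-4, -9, -9]
LT       → [-4, 0]
MUL      → [0]
PUSH -42 → [0, -42]
POP      → [0]
PUSH -4  → [0, -4]
SWAP     → [-4, 0]
GT       → [0]
PUSH 4   → [0, 4]
ADD      → [4]
NEG      → [-4]
PUSH 0   → [-4, 0]
ADD      → [-4]

-4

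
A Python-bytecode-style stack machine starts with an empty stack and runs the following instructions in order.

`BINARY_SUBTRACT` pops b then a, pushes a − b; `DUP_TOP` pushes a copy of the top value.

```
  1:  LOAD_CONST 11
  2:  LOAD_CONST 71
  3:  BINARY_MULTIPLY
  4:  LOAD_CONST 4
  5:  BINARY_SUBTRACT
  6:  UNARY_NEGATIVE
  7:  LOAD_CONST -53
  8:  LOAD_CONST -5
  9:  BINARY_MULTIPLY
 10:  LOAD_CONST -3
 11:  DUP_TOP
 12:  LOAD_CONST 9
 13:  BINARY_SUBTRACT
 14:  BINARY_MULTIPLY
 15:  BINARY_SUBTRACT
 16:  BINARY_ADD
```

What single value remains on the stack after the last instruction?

LOAD_CONST 11   → 11
LOAD_CONST 71   → 11 71
BINARY_MULTIPLY → 781
LOAD_CONST 4    → 781 4
BINARY_SUBTRACT → 777
UNARY_NEGATIVE  → -777
LOAD_CONST -53  → -777 -53
LOAD_CONST -5   → -777 -53 -5
BINARY_MULTIPLY → -777 265
LOAD_CONST -3   → -777 265 -3
DUP_TOP         → -777 265 -3 -3
LOAD_CONST 9    → -777 265 -3 -3 9
BINARY_SUBTRACT → -777 265 -3 -12
BINARY_MULTIPLY → -777 265 36
BINARY_SUBTRACT → -777 229
BINARY_ADD      → -548

-548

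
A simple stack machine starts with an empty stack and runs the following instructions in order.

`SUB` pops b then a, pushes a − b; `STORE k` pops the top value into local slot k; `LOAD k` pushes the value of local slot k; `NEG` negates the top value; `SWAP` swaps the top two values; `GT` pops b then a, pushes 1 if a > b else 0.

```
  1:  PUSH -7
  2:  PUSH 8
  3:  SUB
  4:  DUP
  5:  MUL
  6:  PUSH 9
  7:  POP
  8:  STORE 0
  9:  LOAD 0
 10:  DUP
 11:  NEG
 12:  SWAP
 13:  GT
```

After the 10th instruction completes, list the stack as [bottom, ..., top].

PUSH -7 → [-7]
PUSH 8  → [-7, 8]
SUB     → [-15]
DUP     → [-15, -15]
MUL     → [225]
PUSH 9  → [225, 9]
POP     → [225]
STORE 0 → []
LOAD 0  → [225]
DUP     → [225, 225]

[225, 225]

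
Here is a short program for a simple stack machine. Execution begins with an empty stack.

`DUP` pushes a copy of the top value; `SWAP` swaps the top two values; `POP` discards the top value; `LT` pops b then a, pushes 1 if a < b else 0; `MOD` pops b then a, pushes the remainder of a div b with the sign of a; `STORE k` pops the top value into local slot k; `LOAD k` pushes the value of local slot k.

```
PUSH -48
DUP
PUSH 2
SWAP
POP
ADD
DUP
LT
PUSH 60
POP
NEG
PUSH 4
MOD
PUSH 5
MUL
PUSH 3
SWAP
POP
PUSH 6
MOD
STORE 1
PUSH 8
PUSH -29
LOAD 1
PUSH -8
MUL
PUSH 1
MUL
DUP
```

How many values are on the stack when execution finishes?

PUSH -48 : -48
DUP      : -48 -48
PUSH 2   : -48 -48 2
SWAP     : -48 2 -48
POP      : -48 2
ADD      : -46
DUP      : -46 -46
LT       : 0
PUSH 60  : 0 60
POP      : 0
NEG      : 0
PUSH 4   : 0 4
MOD      : 0
PUSH 5   : 0 5
MUL      : 0
PUSH 3   : 0 3
SWAP     : 3 0
POP      : 3
PUSH 6   : 3 6
MOD      : 3
STORE 1  : (empty)
PUSH 8   : 8
PUSH -29 : 8 -29
LOAD 1   : 8 -29 3
PUSH -8  : 8 -29 3 -8
MUL      : 8 -29 -24
PUSH 1   : 8 -29 -24 1
MUL      : 8 -29 -24
DUP      : 8 -29 -24 -24

4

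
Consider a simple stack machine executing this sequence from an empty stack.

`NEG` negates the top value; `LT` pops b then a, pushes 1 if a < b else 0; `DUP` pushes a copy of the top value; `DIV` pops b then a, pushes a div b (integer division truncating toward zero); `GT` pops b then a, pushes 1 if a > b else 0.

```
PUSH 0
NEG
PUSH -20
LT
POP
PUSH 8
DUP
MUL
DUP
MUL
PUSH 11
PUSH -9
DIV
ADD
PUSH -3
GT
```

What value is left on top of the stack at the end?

1

PUSH 0    [0]
NEG       [0]
PUSH -20  [0, -20]
LT        [0]
POP       []
PUSH 8    [8]
DUP       [8, 8]
MUL       [64]
DUP       [64, 64]
MUL       [4096]
PUSH 11   [4096, 11]
PUSH -9   [4096, 11, -9]
DIV       [4096, -1]
ADD       [4095]
PUSH -3   [4095, -3]
GT        [1]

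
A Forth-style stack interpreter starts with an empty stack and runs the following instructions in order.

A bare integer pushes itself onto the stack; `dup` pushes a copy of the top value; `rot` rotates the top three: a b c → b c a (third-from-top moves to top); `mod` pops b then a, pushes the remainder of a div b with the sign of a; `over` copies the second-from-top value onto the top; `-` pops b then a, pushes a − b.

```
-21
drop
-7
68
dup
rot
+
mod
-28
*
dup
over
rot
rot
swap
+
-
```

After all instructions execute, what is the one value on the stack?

-21  : -21
drop : (empty)
-7   : -7
68   : -7 68
dup  : -7 68 68
rot  : 68 68 -7
+    : 68 61
mod  : 7
-28  : 7 -28
*    : -196
dup  : -196 -196
over : -196 -196 -196
rot  : -196 -196 -196
rot  : -196 -196 -196
swap : -196 -196 -196
+    : -196 -392
-    : 196

196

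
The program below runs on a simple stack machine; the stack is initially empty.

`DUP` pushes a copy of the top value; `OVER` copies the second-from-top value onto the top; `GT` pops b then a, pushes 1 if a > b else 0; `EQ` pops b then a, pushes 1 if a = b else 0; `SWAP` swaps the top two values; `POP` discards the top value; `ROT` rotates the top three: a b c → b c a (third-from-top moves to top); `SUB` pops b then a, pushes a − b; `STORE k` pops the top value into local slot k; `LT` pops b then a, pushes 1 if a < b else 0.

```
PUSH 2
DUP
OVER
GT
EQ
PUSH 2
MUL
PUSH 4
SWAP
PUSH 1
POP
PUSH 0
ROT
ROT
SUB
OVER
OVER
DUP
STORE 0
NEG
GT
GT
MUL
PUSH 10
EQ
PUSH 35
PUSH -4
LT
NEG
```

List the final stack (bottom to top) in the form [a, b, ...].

PUSH 2  : 2
DUP     : 2 2
OVER    : 2 2 2
GT      : 2 0
EQ      : 0
PUSH 2  : 0 2
MUL     : 0
PUSH 4  : 0 4
SWAP    : 4 0
PUSH 1  : 4 0 1
POP     : 4 0
PUSH 0  : 4 0 0
ROT     : 0 0 4
ROT     : 0 4 0
SUB     : 0 4
OVER    : 0 4 0
OVER    : 0 4 0 4
DUP     : 0 4 0 4 4
STORE 0 : 0 4 0 4
NEG     : 0 4 0 -4
GT      : 0 4 1
GT      : 0 1
MUL     : 0
PUSH 10 : 0 10
EQ      : 0
PUSH 35 : 0 35
PUSH -4 : 0 35 -4
LT      : 0 0
NEG     : 0 0

[0, 0]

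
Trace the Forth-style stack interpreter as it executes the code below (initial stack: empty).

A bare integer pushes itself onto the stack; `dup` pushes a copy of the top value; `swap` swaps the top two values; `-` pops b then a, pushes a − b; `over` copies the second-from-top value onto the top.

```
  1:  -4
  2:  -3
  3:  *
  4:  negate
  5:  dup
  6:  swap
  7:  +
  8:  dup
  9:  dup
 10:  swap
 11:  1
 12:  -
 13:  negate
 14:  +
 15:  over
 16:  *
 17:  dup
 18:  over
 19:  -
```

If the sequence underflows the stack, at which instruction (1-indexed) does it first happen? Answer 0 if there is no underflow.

-4      -4
-3      -4 -3
*       12
negate  -12
dup     -12 -12
swap    -12 -12
+       -24
dup     -24 -24
dup     -24 -24 -24
swap    -24 -24 -24
1       -24 -24 -24 1
-       -24 -24 -25
negate  -24 -24 25
+       -24 1
over    -24 1 -24
*       -24 -24
dup     -24 -24 -24
over    -24 -24 -24 -24
-       -24 -24 0

0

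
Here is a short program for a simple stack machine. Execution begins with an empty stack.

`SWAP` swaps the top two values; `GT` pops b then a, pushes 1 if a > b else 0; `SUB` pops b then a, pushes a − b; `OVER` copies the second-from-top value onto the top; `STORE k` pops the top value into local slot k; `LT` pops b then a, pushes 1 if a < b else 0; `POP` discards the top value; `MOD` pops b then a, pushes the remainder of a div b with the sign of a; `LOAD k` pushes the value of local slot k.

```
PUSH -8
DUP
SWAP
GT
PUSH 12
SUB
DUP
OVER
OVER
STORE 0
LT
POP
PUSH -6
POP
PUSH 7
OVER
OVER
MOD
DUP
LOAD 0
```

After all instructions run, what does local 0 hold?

PUSH -8  [-8]
DUP      [-8, -8]
SWAP     [-8, -8]
GT       [0]
PUSH 12  [0, 12]
SUB      [-12]
DUP      [-12, -12]
OVER     [-12, -12, -12]
OVER     [-12, -12, -12, -12]
STORE 0  [-12, -12, -12]
LT       [-12, 0]
POP      [-12]
PUSH -6  [-12, -6]
POP      [-12]
PUSH 7   [-12, 7]
OVER     [-12, 7, -12]
OVER     [-12, 7, -12, 7]
MOD      [-12, 7, -5]
DUP      [-12, 7, -5, -5]
LOAD 0   [-12, 7, -5, -5, -12]

-12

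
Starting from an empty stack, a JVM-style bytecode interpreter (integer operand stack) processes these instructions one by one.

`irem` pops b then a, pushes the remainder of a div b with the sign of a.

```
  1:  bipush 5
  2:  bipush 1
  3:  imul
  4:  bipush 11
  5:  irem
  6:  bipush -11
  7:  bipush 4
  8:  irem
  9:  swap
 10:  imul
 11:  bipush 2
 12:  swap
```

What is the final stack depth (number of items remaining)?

bipush 5   : 5
bipush 1   : 5 1
imul       : 5
bipush 11  : 5 11
irem       : 5
bipush -11 : 5 -11
bipush 4   : 5 -11 4
irem       : 5 -3
swap       : -3 5
imul       : -15
bipush 2   : -15 2
swap       : 2 -15

2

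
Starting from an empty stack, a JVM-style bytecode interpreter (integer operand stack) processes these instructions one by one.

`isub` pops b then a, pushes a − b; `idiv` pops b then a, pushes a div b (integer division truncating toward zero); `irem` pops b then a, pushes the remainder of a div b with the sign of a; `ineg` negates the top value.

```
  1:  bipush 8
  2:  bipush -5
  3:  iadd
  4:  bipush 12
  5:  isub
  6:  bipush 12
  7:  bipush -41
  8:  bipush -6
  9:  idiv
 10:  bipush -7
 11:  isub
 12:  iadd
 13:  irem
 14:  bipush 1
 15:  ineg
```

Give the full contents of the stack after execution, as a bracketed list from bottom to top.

[-9, -1]

bipush 8   : 8
bipush -5  : 8 -5
iadd       : 3
bipush 12  : 3 12
isub       : -9
bipush 12  : -9 12
bipush -41 : -9 12 -41
bipush -6  : -9 12 -41 -6
idiv       : -9 12 6
bipush -7  : -9 12 6 -7
isub       : -9 12 13
iadd       : -9 25
irem       : -9
bipush 1   : -9 1
ineg       : -9 -1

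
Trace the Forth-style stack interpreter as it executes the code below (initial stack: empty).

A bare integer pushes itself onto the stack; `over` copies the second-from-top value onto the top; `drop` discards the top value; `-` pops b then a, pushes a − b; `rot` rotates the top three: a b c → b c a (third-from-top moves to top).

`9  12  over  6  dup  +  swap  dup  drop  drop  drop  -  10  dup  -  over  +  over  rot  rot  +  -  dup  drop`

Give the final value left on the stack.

9     [9]
12    [9, 12]
over  [9, 12, 9]
6     [9, 12, 9, 6]
dup   [9, 12, 9, 6, 6]
+     [9, 12, 9, 12]
swap  [9, 12, 12, 9]
dup   [9, 12, 12, 9, 9]
drop  [9, 12, 12, 9]
drop  [9, 12, 12]
drop  [9, 12]
-     [-3]
10    [-3, 10]
dup   [-3, 10, 10]
-     [-3, 0]
over  [-3, 0, -3]
+     [-3, -3]
over  [-3, -3, -3]
rot   [-3, -3, -3]
rot   [-3, -3, -3]
+     [-3, -6]
-     [3]
dup   [3, 3]
drop  [3]

3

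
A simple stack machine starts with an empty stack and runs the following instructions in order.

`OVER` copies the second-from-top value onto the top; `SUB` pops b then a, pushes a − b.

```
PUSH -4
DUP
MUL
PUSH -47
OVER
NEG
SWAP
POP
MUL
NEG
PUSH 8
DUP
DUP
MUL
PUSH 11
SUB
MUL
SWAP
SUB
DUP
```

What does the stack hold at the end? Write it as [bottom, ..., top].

[168, 168]

PUSH -4  → [-4]
DUP      → [-4, -4]
MUL      → [16]
PUSH -47 → [16, -47]
OVER     → [16, -47, 16]
NEG      → [16, -47, -16]
SWAP     → [16, -16, -47]
POP      → [16, -16]
MUL      → [-256]
NEG      → [256]
PUSH 8   → [256, 8]
DUP      → [256, 8, 8]
DUP      → [256, 8, 8, 8]
MUL      → [256, 8, 64]
PUSH 11  → [256, 8, 64, 11]
SUB      → [256, 8, 53]
MUL      → [256, 424]
SWAP     → [424, 256]
SUB      → [168]
DUP      → [168, 168]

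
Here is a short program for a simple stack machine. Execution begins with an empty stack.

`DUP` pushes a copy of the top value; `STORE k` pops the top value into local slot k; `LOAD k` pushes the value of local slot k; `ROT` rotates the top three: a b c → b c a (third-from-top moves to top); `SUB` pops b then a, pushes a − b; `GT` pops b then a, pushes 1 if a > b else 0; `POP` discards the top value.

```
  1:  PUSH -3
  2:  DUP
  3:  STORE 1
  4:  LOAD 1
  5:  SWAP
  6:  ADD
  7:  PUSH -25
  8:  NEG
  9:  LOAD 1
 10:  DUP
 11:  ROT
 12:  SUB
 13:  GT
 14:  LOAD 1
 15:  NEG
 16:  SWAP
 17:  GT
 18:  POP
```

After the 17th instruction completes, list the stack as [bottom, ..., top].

[-6, 1]

PUSH -3  -> -3
DUP      -> -3 -3
STORE 1  -> -3
LOAD 1   -> -3 -3
SWAP     -> -3 -3
ADD      -> -6
PUSH -25 -> -6 -25
NEG      -> -6 25
LOAD 1   -> -6 25 -3
DUP      -> -6 25 -3 -3
ROT      -> -6 -3 -3 25
SUB      -> -6 -3 -28
GT       -> -6 1
LOAD 1   -> -6 1 -3
NEG      -> -6 1 3
SWAP     -> -6 3 1
GT       -> -6 1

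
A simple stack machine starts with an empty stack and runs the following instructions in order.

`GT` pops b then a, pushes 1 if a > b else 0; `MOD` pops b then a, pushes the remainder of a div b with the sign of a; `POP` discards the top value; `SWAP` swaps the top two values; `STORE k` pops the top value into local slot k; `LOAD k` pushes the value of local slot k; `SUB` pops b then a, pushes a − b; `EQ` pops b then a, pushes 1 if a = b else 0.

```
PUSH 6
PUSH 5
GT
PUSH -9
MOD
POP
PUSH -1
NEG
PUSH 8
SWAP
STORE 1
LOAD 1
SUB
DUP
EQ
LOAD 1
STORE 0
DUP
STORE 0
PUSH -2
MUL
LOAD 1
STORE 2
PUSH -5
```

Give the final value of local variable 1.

1

PUSH 6  → 6
PUSH 5  → 6 5
GT      → 1
PUSH -9 → 1 -9
MOD     → 1
POP     → (empty)
PUSH -1 → -1
NEG     → 1
PUSH 8  → 1 8
SWAP    → 8 1
STORE 1 → 8
LOAD 1  → 8 1
SUB     → 7
DUP     → 7 7
EQ      → 1
LOAD 1  → 1 1
STORE 0 → 1
DUP     → 1 1
STORE 0 → 1
PUSH -2 → 1 -2
MUL     → -2
LOAD 1  → -2 1
STORE 2 → -2
PUSH -5 → -2 -5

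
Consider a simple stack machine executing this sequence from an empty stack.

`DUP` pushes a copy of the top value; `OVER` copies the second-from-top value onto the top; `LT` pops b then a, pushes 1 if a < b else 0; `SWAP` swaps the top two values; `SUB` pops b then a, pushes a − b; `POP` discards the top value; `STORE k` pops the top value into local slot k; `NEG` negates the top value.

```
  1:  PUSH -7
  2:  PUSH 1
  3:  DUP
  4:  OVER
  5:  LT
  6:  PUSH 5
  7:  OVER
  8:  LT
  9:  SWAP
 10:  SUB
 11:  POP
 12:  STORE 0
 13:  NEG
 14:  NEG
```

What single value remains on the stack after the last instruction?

-7

PUSH -7 -> [-7]
PUSH 1  -> [-7, 1]
DUP     -> [-7, 1, 1]
OVER    -> [-7, 1, 1, 1]
LT      -> [-7, 1, 0]
PUSH 5  -> [-7, 1, 0, 5]
OVER    -> [-7, 1, 0, 5, 0]
LT      -> [-7, 1, 0, 0]
SWAP    -> [-7, 1, 0, 0]
SUB     -> [-7, 1, 0]
POP     -> [-7, 1]
STORE 0 -> [-7]
NEG     -> [7]
NEG     -> [-7]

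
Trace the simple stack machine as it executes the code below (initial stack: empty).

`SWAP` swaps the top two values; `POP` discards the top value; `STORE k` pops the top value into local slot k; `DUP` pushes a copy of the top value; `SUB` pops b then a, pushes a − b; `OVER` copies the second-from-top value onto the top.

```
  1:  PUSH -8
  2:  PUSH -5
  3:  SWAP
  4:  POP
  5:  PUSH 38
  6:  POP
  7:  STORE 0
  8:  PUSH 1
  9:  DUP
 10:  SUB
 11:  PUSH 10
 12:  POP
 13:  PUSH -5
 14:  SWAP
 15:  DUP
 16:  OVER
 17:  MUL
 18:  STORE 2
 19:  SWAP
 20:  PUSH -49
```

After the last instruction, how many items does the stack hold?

3

PUSH -8  → [-8]
PUSH -5  → [-8, -5]
SWAP     → [-5, -8]
POP      → [-5]
PUSH 38  → [-5, 38]
POP      → [-5]
STORE 0  → []
PUSH 1   → [1]
DUP      → [1, 1]
SUB      → [0]
PUSH 10  → [0, 10]
POP      → [0]
PUSH -5  → [0, -5]
SWAP     → [-5, 0]
DUP      → [-5, 0, 0]
OVER     → [-5, 0, 0, 0]
MUL      → [-5, 0, 0]
STORE 2  → [-5, 0]
SWAP     → [0, -5]
PUSH -49 → [0, -5, -49]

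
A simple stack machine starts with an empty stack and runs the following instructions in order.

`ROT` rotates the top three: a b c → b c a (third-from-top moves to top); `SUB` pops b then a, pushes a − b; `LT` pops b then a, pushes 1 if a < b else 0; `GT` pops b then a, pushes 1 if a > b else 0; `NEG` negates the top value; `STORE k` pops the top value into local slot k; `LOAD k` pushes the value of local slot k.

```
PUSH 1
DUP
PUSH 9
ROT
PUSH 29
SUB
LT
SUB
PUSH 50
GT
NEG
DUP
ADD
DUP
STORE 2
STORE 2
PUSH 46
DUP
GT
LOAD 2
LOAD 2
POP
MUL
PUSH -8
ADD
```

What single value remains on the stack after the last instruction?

-8

PUSH 1  : [1]
DUP     : [1, 1]
PUSH 9  : [1, 1, 9]
ROT     : [1, 9, 1]
PUSH 29 : [1, 9, 1, 29]
SUB     : [1, 9, -28]
LT      : [1, 0]
SUB     : [1]
PUSH 50 : [1, 50]
GT      : [0]
NEG     : [0]
DUP     : [0, 0]
ADD     : [0]
DUP     : [0, 0]
STORE 2 : [0]
STORE 2 : []
PUSH 46 : [46]
DUP     : [46, 46]
GT      : [0]
LOAD 2  : [0, 0]
LOAD 2  : [0, 0, 0]
POP     : [0, 0]
MUL     : [0]
PUSH -8 : [0, -8]
ADD     : [-8]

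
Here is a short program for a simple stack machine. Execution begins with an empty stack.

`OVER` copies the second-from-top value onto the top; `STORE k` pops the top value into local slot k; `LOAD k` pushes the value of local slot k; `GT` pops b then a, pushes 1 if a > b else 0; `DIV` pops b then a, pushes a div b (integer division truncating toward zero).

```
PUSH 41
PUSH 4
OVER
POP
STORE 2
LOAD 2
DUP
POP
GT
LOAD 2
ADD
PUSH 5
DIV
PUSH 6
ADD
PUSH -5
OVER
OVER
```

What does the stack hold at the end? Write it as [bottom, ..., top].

PUSH 41 → 41
PUSH 4  → 41 4
OVER    → 41 4 41
POP     → 41 4
STORE 2 → 41
LOAD 2  → 41 4
DUP     → 41 4 4
POP     → 41 4
GT      → 1
LOAD 2  → 1 4
ADD     → 5
PUSH 5  → 5 5
DIV     → 1
PUSH 6  → 1 6
ADD     → 7
PUSH -5 → 7 -5
OVER    → 7 -5 7
OVER    → 7 -5 7 -5

[7, -5, 7, -5]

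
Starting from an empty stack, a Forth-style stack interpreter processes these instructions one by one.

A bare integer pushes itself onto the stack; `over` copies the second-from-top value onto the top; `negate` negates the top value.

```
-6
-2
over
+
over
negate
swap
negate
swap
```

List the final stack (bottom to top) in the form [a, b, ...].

-6     → [-6]
-2     → [-6, -2]
over   → [-6, -2, -6]
+      → [-6, -8]
over   → [-6, -8, -6]
negate → [-6, -8, 6]
swap   → [-6, 6, -8]
negate → [-6, 6, 8]
swap   → [-6, 8, 6]

[-6, 8, 6]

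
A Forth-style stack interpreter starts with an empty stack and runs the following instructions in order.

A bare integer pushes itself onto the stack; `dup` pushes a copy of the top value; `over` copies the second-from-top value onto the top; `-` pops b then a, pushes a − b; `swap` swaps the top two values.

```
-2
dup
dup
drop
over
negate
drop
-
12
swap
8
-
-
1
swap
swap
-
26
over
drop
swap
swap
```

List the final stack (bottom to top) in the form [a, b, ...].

[19, 26]

-2     -> [-2]
dup    -> [-2, -2]
dup    -> [-2, -2, -2]
drop   -> [-2, -2]
over   -> [-2, -2, -2]
negate -> [-2, -2, 2]
drop   -> [-2, -2]
-      -> [0]
12     -> [0, 12]
swap   -> [12, 0]
8      -> [12, 0, 8]
-      -> [12, -8]
-      -> [20]
1      -> [20, 1]
swap   -> [1, 20]
swap   -> [20, 1]
-      -> [19]
26     -> [19, 26]
over   -> [19, 26, 19]
drop   -> [19, 26]
swap   -> [26, 19]
swap   -> [19, 26]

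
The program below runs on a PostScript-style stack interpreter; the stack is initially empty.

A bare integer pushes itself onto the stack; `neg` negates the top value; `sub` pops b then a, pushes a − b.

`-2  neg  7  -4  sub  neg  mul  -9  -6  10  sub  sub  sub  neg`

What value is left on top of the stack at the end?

-2  → -2
neg → 2
7   → 2 7
-4  → 2 7 -4
sub → 2 11
neg → 2 -11
mul → -22
-9  → -22 -9
-6  → -22 -9 -6
10  → -22 -9 -6 10
sub → -22 -9 -16
sub → -22 7
sub → -29
neg → 29

29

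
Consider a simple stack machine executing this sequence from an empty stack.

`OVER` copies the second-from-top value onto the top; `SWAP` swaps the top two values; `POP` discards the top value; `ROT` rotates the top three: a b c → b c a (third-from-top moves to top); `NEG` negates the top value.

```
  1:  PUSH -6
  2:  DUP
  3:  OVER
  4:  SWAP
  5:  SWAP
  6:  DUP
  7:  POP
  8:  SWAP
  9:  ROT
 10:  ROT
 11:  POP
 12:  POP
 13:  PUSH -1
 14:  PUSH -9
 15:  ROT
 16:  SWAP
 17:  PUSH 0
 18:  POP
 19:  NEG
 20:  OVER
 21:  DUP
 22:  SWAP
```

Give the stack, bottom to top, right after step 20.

[-1, -6, 9, -6]

PUSH -6 : -6
DUP     : -6 -6
OVER    : -6 -6 -6
SWAP    : -6 -6 -6
SWAP    : -6 -6 -6
DUP     : -6 -6 -6 -6
POP     : -6 -6 -6
SWAP    : -6 -6 -6
ROT     : -6 -6 -6
ROT     : -6 -6 -6
POP     : -6 -6
POP     : -6
PUSH -1 : -6 -1
PUSH -9 : -6 -1 -9
ROT     : -1 -9 -6
SWAP    : -1 -6 -9
PUSH 0  : -1 -6 -9 0
POP     : -1 -6 -9
NEG     : -1 -6 9
OVER    : -1 -6 9 -6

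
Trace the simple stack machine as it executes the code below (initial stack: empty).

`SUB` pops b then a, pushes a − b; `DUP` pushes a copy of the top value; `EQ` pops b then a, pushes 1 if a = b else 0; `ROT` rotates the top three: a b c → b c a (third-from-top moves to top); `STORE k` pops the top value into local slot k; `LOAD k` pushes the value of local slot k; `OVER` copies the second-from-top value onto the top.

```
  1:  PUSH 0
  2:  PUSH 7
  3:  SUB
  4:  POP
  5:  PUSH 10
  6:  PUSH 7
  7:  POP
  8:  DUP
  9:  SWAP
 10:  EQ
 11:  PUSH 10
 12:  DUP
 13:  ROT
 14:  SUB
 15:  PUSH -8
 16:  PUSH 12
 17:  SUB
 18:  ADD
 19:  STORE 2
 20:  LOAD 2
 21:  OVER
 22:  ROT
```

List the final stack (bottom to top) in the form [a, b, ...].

PUSH 0   [0]
PUSH 7   [0, 7]
SUB      [-7]
POP      []
PUSH 10  [10]
PUSH 7   [10, 7]
POP      [10]
DUP      [10, 10]
SWAP     [10, 10]
EQ       [1]
PUSH 10  [1, 10]
DUP      [1, 10, 10]
ROT      [10, 10, 1]
SUB      [10, 9]
PUSH -8  [10, 9, -8]
PUSH 12  [10, 9, -8, 12]
SUB      [10, 9, -20]
ADD      [10, -11]
STORE 2  [10]
LOAD 2   [10, -11]
OVER     [10, -11, 10]
ROT      [-11, 10, 10]

[-11, 10, 10]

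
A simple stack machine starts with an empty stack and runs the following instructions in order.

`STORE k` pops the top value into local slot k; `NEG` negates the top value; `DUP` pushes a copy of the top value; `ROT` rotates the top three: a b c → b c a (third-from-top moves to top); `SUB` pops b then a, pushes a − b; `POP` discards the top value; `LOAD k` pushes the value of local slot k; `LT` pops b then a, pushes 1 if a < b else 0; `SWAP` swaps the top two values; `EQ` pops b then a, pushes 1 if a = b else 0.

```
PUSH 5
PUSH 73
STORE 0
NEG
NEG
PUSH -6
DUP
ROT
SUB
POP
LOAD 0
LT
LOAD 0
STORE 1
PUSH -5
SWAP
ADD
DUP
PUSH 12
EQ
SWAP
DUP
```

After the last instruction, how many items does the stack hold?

PUSH 5  : 5
PUSH 73 : 5 73
STORE 0 : 5
NEG     : -5
NEG     : 5
PUSH -6 : 5 -6
DUP     : 5 -6 -6
ROT     : -6 -6 5
SUB     : -6 -11
POP     : -6
LOAD 0  : -6 73
LT      : 1
LOAD 0  : 1 73
STORE 1 : 1
PUSH -5 : 1 -5
SWAP    : -5 1
ADD     : -4
DUP     : -4 -4
PUSH 12 : -4 -4 12
EQ      : -4 0
SWAP    : 0 -4
DUP     : 0 -4 -4

3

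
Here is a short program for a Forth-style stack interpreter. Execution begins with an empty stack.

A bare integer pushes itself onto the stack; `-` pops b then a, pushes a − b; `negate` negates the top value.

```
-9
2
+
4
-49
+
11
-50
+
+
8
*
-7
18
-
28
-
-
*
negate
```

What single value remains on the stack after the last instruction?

-4333

-9     : [-9]
2      : [-9, 2]
+      : [-7]
4      : [-7, 4]
-49    : [-7, 4, -49]
+      : [-7, -45]
11     : [-7, -45, 11]
-50    : [-7, -45, 11, -50]
+      : [-7, -45, -39]
+      : [-7, -84]
8      : [-7, -84, 8]
*      : [-7, -672]
-7     : [-7, -672, -7]
18     : [-7, -672, -7, 18]
-      : [-7, -672, -25]
28     : [-7, -672, -25, 28]
-      : [-7, -672, -53]
-      : [-7, -619]
*      : [4333]
negate : [-4333]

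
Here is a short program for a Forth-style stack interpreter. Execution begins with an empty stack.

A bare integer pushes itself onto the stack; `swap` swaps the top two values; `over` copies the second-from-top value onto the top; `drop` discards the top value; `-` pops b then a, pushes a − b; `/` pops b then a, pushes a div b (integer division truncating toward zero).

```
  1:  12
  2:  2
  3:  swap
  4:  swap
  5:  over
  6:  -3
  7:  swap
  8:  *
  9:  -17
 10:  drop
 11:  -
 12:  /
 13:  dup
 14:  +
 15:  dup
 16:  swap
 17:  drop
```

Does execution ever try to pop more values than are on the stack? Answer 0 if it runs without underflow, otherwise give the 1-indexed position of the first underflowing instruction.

0

12   -> [12]
2    -> [12, 2]
swap -> [2, 12]
swap -> [12, 2]
over -> [12, 2, 12]
-3   -> [12, 2, 12, -3]
swap -> [12, 2, -3, 12]
*    -> [12, 2, -36]
-17  -> [12, 2, -36, -17]
drop -> [12, 2, -36]
-    -> [12, 38]
/    -> [0]
dup  -> [0, 0]
+    -> [0]
dup  -> [0, 0]
swap -> [0, 0]
drop -> [0]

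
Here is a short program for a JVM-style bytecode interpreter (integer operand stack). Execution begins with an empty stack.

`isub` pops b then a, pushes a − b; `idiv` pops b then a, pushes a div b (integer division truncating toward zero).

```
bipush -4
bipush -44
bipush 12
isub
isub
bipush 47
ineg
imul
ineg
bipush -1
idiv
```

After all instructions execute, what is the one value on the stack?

-2444

bipush -4   -4
bipush -44  -4 -44
bipush 12   -4 -44 12
isub        -4 -56
isub        52
bipush 47   52 47
ineg        52 -47
imul        -2444
ineg        2444
bipush -1   2444 -1
idiv        -2444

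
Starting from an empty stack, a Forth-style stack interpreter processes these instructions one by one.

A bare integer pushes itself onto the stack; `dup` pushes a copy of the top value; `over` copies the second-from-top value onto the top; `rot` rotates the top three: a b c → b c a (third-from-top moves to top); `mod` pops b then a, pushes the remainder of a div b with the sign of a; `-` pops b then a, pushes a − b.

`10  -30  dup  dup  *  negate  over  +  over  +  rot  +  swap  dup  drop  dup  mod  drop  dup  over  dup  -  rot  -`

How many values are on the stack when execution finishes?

2

10     → 10
-30    → 10 -30
dup    → 10 -30 -30
dup    → 10 -30 -30 -30
*      → 10 -30 900
negate → 10 -30 -900
over   → 10 -30 -900 -30
+      → 10 -30 -930
over   → 10 -30 -930 -30
+      → 10 -30 -960
rot    → -30 -960 10
+      → -30 -950
swap   → -950 -30
dup    → -950 -30 -30
drop   → -950 -30
dup    → -950 -30 -30
mod    → -950 0
drop   → -950
dup    → -950 -950
over   → -950 -950 -950
dup    → -950 -950 -950 -950
-      → -950 -950 0
rot    → -950 0 -950
-      → -950 950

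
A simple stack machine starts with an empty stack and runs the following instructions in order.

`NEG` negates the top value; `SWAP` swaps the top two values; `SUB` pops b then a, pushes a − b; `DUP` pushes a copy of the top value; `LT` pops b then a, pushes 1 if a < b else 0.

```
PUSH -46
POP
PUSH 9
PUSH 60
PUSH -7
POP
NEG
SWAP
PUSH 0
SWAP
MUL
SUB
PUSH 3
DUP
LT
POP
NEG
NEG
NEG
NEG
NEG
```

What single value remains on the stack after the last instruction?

60

PUSH -46 : -46
POP      : (empty)
PUSH 9   : 9
PUSH 60  : 9 60
PUSH -7  : 9 60 -7
POP      : 9 60
NEG      : 9 -60
SWAP     : -60 9
PUSH 0   : -60 9 0
SWAP     : -60 0 9
MUL      : -60 0
SUB      : -60
PUSH 3   : -60 3
DUP      : -60 3 3
LT       : -60 0
POP      : -60
NEG      : 60
NEG      : -60
NEG      : 60
NEG      : -60
NEG      : 60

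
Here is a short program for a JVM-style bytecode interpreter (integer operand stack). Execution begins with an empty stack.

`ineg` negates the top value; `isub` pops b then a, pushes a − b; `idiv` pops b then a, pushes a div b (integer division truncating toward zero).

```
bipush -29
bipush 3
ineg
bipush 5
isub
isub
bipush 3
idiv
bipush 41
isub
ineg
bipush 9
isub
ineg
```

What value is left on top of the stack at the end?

bipush -29 → -29
bipush 3   → -29 3
ineg       → -29 -3
bipush 5   → -29 -3 5
isub       → -29 -8
isub       → -21
bipush 3   → -21 3
idiv       → -7
bipush 41  → -7 41
isub       → -48
ineg       → 48
bipush 9   → 48 9
isub       → 39
ineg       → -39

-39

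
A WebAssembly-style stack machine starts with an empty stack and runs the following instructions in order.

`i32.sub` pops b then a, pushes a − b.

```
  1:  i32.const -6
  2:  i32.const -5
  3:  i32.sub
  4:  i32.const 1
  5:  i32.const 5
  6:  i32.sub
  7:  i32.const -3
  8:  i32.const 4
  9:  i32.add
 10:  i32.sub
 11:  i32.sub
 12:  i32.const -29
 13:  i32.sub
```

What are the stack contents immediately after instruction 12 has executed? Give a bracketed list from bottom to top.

[4, -29]

i32.const -6  : -6
i32.const -5  : -6 -5
i32.sub       : -1
i32.const 1   : -1 1
i32.const 5   : -1 1 5
i32.sub       : -1 -4
i32.const -3  : -1 -4 -3
i32.const 4   : -1 -4 -3 4
i32.add       : -1 -4 1
i32.sub       : -1 -5
i32.sub       : 4
i32.const -29 : 4 -29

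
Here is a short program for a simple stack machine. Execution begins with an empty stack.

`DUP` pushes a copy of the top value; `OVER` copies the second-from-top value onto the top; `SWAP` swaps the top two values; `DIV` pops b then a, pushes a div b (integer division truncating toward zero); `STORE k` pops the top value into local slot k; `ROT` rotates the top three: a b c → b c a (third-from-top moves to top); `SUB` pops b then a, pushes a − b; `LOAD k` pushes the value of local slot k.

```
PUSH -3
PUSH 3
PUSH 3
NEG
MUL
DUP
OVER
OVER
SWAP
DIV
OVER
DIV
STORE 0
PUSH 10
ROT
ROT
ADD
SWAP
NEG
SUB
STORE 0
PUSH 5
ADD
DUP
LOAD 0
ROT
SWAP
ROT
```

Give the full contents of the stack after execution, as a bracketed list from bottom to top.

PUSH -3 → [-3]
PUSH 3  → [-3, 3]
PUSH 3  → [-3, 3, 3]
NEG     → [-3, 3, -3]
MUL     → [-3, -9]
DUP     → [-3, -9, -9]
OVER    → [-3, -9, -9, -9]
OVER    → [-3, -9, -9, -9, -9]
SWAP    → [-3, -9, -9, -9, -9]
DIV     → [-3, -9, -9, 1]
OVER    → [-3, -9, -9, 1, -9]
DIV     → [-3, -9, -9, 0]
STORE 0 → [-3, -9, -9]
PUSH 10 → [-3, -9, -9, 10]
ROT     → [-3, -9, 10, -9]
ROT     → [-3, 10, -9, -9]
ADD     → [-3, 10, -18]
SWAP    → [-3, -18, 10]
NEG     → [-3, -18, -10]
SUB     → [-3, -8]
STORE 0 → [-3]
PUSH 5  → [-3, 5]
ADD     → [2]
DUP     → [2, 2]
LOAD 0  → [2, 2, -8]
ROT     → [2, -8, 2]
SWAP    → [2, 2, -8]
ROT     → [2, -8, 2]

[2, -8, 2]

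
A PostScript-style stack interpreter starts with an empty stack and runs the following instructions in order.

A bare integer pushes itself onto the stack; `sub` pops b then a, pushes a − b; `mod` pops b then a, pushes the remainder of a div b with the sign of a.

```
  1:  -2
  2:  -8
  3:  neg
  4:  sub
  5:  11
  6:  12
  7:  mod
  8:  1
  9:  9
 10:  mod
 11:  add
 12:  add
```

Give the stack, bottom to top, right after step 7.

-2  -> [-2]
-8  -> [-2, -8]
neg -> [-2, 8]
sub -> [-10]
11  -> [-10, 11]
12  -> [-10, 11, 12]
mod -> [-10, 11]

[-10, 11]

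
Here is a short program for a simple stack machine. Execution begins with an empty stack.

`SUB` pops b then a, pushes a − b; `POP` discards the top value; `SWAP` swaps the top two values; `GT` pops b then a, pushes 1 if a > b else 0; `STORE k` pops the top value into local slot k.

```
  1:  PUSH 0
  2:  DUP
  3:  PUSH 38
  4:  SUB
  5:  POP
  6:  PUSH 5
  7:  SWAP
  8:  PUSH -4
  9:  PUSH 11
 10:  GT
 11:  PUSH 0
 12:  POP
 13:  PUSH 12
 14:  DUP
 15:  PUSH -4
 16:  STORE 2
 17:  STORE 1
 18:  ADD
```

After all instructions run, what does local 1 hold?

PUSH 0  -> [0]
DUP     -> [0, 0]
PUSH 38 -> [0, 0, 38]
SUB     -> [0, -38]
POP     -> [0]
PUSH 5  -> [0, 5]
SWAP    -> [5, 0]
PUSH -4 -> [5, 0, -4]
PUSH 11 -> [5, 0, -4, 11]
GT      -> [5, 0, 0]
PUSH 0  -> [5, 0, 0, 0]
POP     -> [5, 0, 0]
PUSH 12 -> [5, 0, 0, 12]
DUP     -> [5, 0, 0, 12, 12]
PUSH -4 -> [5, 0, 0, 12, 12, -4]
STORE 2 -> [5, 0, 0, 12, 12]
STORE 1 -> [5, 0, 0, 12]
ADD     -> [5, 0, 12]

12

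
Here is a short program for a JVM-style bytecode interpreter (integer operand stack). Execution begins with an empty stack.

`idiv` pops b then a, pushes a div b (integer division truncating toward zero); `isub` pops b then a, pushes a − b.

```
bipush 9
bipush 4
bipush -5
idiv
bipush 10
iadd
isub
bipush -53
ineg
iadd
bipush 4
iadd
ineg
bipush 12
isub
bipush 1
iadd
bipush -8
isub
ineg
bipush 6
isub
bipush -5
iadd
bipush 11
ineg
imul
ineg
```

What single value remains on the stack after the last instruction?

528

bipush 9   : 9
bipush 4   : 9 4
bipush -5  : 9 4 -5
idiv       : 9 0
bipush 10  : 9 0 10
iadd       : 9 10
isub       : -1
bipush -53 : -1 -53
ineg       : -1 53
iadd       : 52
bipush 4   : 52 4
iadd       : 56
ineg       : -56
bipush 12  : -56 12
isub       : -68
bipush 1   : -68 1
iadd       : -67
bipush -8  : -67 -8
isub       : -59
ineg       : 59
bipush 6   : 59 6
isub       : 53
bipush -5  : 53 -5
iadd       : 48
bipush 11  : 48 11
ineg       : 48 -11
imul       : -528
ineg       : 528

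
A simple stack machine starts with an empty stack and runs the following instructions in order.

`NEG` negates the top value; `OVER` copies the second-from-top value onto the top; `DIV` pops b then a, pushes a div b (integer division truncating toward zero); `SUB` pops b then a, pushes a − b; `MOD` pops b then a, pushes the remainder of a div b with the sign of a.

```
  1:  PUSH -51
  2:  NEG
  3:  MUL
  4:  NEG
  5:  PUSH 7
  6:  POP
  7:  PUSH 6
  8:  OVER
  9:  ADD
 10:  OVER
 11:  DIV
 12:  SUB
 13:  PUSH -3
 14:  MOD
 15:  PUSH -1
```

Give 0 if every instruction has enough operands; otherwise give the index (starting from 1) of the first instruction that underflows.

PUSH -51  -51
NEG       51
MUL  — needs 2 operands, stack has 1 → underflow

3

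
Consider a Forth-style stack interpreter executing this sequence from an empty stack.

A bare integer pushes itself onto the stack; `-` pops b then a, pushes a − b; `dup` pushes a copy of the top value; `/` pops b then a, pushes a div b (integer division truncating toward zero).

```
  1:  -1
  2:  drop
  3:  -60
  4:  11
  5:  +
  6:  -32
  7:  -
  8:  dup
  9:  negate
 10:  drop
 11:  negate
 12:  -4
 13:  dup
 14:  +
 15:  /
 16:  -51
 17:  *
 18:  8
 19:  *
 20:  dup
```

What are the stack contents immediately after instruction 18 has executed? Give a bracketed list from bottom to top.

[102, 8]

-1     : [-1]
drop   : []
-60    : [-60]
11     : [-60, 11]
+      : [-49]
-32    : [-49, -32]
-      : [-17]
dup    : [-17, -17]
negate : [-17, 17]
drop   : [-17]
negate : [17]
-4     : [17, -4]
dup    : [17, -4, -4]
+      : [17, -8]
/      : [-2]
-51    : [-2, -51]
*      : [102]
8      : [102, 8]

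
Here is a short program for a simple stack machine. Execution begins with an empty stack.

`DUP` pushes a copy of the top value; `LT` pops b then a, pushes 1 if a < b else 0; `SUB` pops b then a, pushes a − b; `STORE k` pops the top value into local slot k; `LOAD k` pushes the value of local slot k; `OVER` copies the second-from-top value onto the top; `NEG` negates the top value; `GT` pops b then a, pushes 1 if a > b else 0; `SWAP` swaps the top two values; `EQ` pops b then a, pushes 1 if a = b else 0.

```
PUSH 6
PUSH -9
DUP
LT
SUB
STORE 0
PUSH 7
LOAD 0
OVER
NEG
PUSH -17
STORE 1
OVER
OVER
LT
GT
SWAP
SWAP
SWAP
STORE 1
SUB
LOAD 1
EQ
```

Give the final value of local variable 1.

PUSH 6   -> 6
PUSH -9  -> 6 -9
DUP      -> 6 -9 -9
LT       -> 6 0
SUB      -> 6
STORE 0  -> (empty)
PUSH 7   -> 7
LOAD 0   -> 7 6
OVER     -> 7 6 7
NEG      -> 7 6 -7
PUSH -17 -> 7 6 -7 -17
STORE 1  -> 7 6 -7
OVER     -> 7 6 -7 6
OVER     -> 7 6 -7 6 -7
LT       -> 7 6 -7 0
GT       -> 7 6 0
SWAP     -> 7 0 6
SWAP     -> 7 6 0
SWAP     -> 7 0 6
STORE 1  -> 7 0
SUB      -> 7
LOAD 1   -> 7 6
EQ       -> 0

6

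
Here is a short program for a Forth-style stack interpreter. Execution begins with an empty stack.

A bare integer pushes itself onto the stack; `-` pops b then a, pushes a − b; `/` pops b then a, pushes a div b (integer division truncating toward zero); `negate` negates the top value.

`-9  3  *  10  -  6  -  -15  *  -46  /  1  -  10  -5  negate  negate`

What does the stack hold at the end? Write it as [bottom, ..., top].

[-15, 10, -5]

-9      -9
3       -9 3
*       -27
10      -27 10
-       -37
6       -37 6
-       -43
-15     -43 -15
*       645
-46     645 -46
/       -14
1       -14 1
-       -15
10      -15 10
-5      -15 10 -5
negate  -15 10 5
negate  -15 10 -5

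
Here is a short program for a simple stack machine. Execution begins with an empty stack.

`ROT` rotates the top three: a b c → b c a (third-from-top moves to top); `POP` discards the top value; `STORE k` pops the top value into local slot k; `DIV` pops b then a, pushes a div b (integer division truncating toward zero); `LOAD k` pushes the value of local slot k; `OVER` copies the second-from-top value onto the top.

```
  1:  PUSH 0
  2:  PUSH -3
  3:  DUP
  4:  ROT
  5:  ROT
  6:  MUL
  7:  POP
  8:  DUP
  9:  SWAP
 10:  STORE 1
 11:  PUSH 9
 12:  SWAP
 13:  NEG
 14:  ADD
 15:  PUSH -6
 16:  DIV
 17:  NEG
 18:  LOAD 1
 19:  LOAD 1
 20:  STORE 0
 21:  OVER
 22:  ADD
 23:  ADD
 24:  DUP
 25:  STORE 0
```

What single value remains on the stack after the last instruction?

PUSH 0  : [0]
PUSH -3 : [0, -3]
DUP     : [0, -3, -3]
ROT     : [-3, -3, 0]
ROT     : [-3, 0, -3]
MUL     : [-3, 0]
POP     : [-3]
DUP     : [-3, -3]
SWAP    : [-3, -3]
STORE 1 : [-3]
PUSH 9  : [-3, 9]
SWAP    : [9, -3]
NEG     : [9, 3]
ADD     : [12]
PUSH -6 : [12, -6]
DIV     : [-2]
NEG     : [2]
LOAD 1  : [2, -3]
LOAD 1  : [2, -3, -3]
STORE 0 : [2, -3]
OVER    : [2, -3, 2]
ADD     : [2, -1]
ADD     : [1]
DUP     : [1, 1]
STORE 0 : [1]

1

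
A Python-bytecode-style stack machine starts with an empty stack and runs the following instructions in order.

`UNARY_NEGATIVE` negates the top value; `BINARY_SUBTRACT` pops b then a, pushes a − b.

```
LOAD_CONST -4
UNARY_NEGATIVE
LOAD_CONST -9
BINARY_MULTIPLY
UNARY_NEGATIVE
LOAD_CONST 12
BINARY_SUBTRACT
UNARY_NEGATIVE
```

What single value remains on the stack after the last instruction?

-24

LOAD_CONST -4   → [-4]
UNARY_NEGATIVE  → [4]
LOAD_CONST -9   → [4, -9]
BINARY_MULTIPLY → [-36]
UNARY_NEGATIVE  → [36]
LOAD_CONST 12   → [36, 12]
BINARY_SUBTRACT → [24]
UNARY_NEGATIVE  → [-24]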